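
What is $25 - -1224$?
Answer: $1249$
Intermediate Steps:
$25 - -1224 = 25 + 1224 = 1249$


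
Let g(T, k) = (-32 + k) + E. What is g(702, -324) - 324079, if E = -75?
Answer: -324510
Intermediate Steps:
g(T, k) = -107 + k (g(T, k) = (-32 + k) - 75 = -107 + k)
g(702, -324) - 324079 = (-107 - 324) - 324079 = -431 - 324079 = -324510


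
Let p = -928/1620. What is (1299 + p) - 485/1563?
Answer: 273909148/211005 ≈ 1298.1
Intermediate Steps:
p = -232/405 (p = -928*1/1620 = -232/405 ≈ -0.57284)
(1299 + p) - 485/1563 = (1299 - 232/405) - 485/1563 = 525863/405 - 485*1/1563 = 525863/405 - 485/1563 = 273909148/211005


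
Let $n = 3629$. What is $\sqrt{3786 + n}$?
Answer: $\sqrt{7415} \approx 86.11$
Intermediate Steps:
$\sqrt{3786 + n} = \sqrt{3786 + 3629} = \sqrt{7415}$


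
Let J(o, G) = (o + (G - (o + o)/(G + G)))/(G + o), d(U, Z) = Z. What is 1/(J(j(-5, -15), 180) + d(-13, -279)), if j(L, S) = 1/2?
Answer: -64980/18064441 ≈ -0.0035971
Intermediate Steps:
j(L, S) = ½
J(o, G) = (G + o - o/G)/(G + o) (J(o, G) = (o + (G - 2*o/(2*G)))/(G + o) = (o + (G - 2*o*1/(2*G)))/(G + o) = (o + (G - o/G))/(G + o) = (G + o - o/G)/(G + o))
1/(J(j(-5, -15), 180) + d(-13, -279)) = 1/((180² - 1*½ + 180*(½))/(180*(180 + ½)) - 279) = 1/((32400 - ½ + 90)/(180*(361/2)) - 279) = 1/((1/180)*(2/361)*(64979/2) - 279) = 1/(64979/64980 - 279) = 1/(-18064441/64980) = -64980/18064441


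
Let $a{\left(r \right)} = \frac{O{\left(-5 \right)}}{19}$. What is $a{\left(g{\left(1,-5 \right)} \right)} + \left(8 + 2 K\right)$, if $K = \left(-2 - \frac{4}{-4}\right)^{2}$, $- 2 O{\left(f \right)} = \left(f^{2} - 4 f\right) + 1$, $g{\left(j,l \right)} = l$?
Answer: $\frac{167}{19} \approx 8.7895$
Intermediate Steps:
$O{\left(f \right)} = - \frac{1}{2} + 2 f - \frac{f^{2}}{2}$ ($O{\left(f \right)} = - \frac{\left(f^{2} - 4 f\right) + 1}{2} = - \frac{1 + f^{2} - 4 f}{2} = - \frac{1}{2} + 2 f - \frac{f^{2}}{2}$)
$K = 1$ ($K = \left(-2 - -1\right)^{2} = \left(-2 + 1\right)^{2} = \left(-1\right)^{2} = 1$)
$a{\left(r \right)} = - \frac{23}{19}$ ($a{\left(r \right)} = \frac{- \frac{1}{2} + 2 \left(-5\right) - \frac{\left(-5\right)^{2}}{2}}{19} = \left(- \frac{1}{2} - 10 - \frac{25}{2}\right) \frac{1}{19} = \left(-23\right) \frac{1}{19} = - \frac{23}{19}$)
$a{\left(g{\left(1,-5 \right)} \right)} + \left(8 + 2 K\right) = - \frac{23}{19} + \left(8 + 2 \cdot 1\right) = - \frac{23}{19} + \left(8 + 2\right) = - \frac{23}{19} + 10 = \frac{167}{19}$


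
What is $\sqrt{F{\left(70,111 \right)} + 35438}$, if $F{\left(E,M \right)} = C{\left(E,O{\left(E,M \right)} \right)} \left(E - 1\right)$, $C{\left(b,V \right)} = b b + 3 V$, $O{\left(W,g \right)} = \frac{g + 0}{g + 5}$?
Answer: $\frac{\sqrt{1257248165}}{58} \approx 611.34$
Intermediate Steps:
$O{\left(W,g \right)} = \frac{g}{5 + g}$
$C{\left(b,V \right)} = b^{2} + 3 V$
$F{\left(E,M \right)} = \left(-1 + E\right) \left(E^{2} + \frac{3 M}{5 + M}\right)$ ($F{\left(E,M \right)} = \left(E^{2} + 3 \frac{M}{5 + M}\right) \left(E - 1\right) = \left(E^{2} + \frac{3 M}{5 + M}\right) \left(-1 + E\right) = \left(-1 + E\right) \left(E^{2} + \frac{3 M}{5 + M}\right)$)
$\sqrt{F{\left(70,111 \right)} + 35438} = \sqrt{\frac{\left(-1 + 70\right) \left(3 \cdot 111 + 70^{2} \left(5 + 111\right)\right)}{5 + 111} + 35438} = \sqrt{\frac{1}{116} \cdot 69 \left(333 + 4900 \cdot 116\right) + 35438} = \sqrt{\frac{1}{116} \cdot 69 \left(333 + 568400\right) + 35438} = \sqrt{\frac{1}{116} \cdot 69 \cdot 568733 + 35438} = \sqrt{\frac{39242577}{116} + 35438} = \sqrt{\frac{43353385}{116}} = \frac{\sqrt{1257248165}}{58}$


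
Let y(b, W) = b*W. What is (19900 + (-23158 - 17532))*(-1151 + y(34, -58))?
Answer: 64927170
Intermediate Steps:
y(b, W) = W*b
(19900 + (-23158 - 17532))*(-1151 + y(34, -58)) = (19900 + (-23158 - 17532))*(-1151 - 58*34) = (19900 - 40690)*(-1151 - 1972) = -20790*(-3123) = 64927170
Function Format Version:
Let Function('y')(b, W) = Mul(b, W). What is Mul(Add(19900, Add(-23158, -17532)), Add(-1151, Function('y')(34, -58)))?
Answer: 64927170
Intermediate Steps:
Function('y')(b, W) = Mul(W, b)
Mul(Add(19900, Add(-23158, -17532)), Add(-1151, Function('y')(34, -58))) = Mul(Add(19900, Add(-23158, -17532)), Add(-1151, Mul(-58, 34))) = Mul(Add(19900, -40690), Add(-1151, -1972)) = Mul(-20790, -3123) = 64927170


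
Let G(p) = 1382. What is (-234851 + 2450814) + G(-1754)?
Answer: 2217345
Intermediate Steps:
(-234851 + 2450814) + G(-1754) = (-234851 + 2450814) + 1382 = 2215963 + 1382 = 2217345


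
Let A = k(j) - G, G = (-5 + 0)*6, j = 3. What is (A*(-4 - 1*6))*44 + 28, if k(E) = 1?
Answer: -13612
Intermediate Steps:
G = -30 (G = -5*6 = -30)
A = 31 (A = 1 - 1*(-30) = 1 + 30 = 31)
(A*(-4 - 1*6))*44 + 28 = (31*(-4 - 1*6))*44 + 28 = (31*(-4 - 6))*44 + 28 = (31*(-10))*44 + 28 = -310*44 + 28 = -13640 + 28 = -13612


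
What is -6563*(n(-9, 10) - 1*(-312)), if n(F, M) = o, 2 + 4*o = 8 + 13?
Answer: -8315321/4 ≈ -2.0788e+6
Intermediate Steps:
o = 19/4 (o = -1/2 + (8 + 13)/4 = -1/2 + (1/4)*21 = -1/2 + 21/4 = 19/4 ≈ 4.7500)
n(F, M) = 19/4
-6563*(n(-9, 10) - 1*(-312)) = -6563*(19/4 - 1*(-312)) = -6563*(19/4 + 312) = -6563*1267/4 = -8315321/4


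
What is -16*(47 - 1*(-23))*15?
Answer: -16800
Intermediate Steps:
-16*(47 - 1*(-23))*15 = -16*(47 + 23)*15 = -16*70*15 = -1120*15 = -16800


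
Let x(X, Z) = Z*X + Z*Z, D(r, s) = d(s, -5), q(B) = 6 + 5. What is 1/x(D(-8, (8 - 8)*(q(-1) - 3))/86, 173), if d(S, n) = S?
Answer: 1/29929 ≈ 3.3412e-5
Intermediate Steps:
q(B) = 11
D(r, s) = s
x(X, Z) = Z² + X*Z (x(X, Z) = X*Z + Z² = Z² + X*Z)
1/x(D(-8, (8 - 8)*(q(-1) - 3))/86, 173) = 1/(173*(((8 - 8)*(11 - 3))/86 + 173)) = 1/(173*((0*8)*(1/86) + 173)) = 1/(173*(0*(1/86) + 173)) = 1/(173*(0 + 173)) = 1/(173*173) = 1/29929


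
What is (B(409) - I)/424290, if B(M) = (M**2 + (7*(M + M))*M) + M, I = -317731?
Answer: 565471/84858 ≈ 6.6637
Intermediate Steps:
B(M) = M + 15*M**2 (B(M) = (M**2 + (7*(2*M))*M) + M = (M**2 + (14*M)*M) + M = (M**2 + 14*M**2) + M = 15*M**2 + M = M + 15*M**2)
(B(409) - I)/424290 = (409*(1 + 15*409) - 1*(-317731))/424290 = (409*(1 + 6135) + 317731)*(1/424290) = (409*6136 + 317731)*(1/424290) = (2509624 + 317731)*(1/424290) = 2827355*(1/424290) = 565471/84858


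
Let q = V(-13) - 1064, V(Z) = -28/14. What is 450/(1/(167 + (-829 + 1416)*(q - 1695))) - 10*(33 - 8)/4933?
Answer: -3597355719250/4933 ≈ -7.2924e+8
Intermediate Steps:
V(Z) = -2 (V(Z) = -28*1/14 = -2)
q = -1066 (q = -2 - 1064 = -1066)
450/(1/(167 + (-829 + 1416)*(q - 1695))) - 10*(33 - 8)/4933 = 450/(1/(167 + (-829 + 1416)*(-1066 - 1695))) - 10*(33 - 8)/4933 = 450/(1/(167 + 587*(-2761))) - 10*25*(1/4933) = 450/(1/(167 - 1620707)) - 250*1/4933 = 450/(1/(-1620540)) - 250/4933 = 450/(-1/1620540) - 250/4933 = 450*(-1620540) - 250/4933 = -729243000 - 250/4933 = -3597355719250/4933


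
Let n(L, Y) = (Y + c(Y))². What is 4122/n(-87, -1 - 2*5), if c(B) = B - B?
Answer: 4122/121 ≈ 34.066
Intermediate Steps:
c(B) = 0
n(L, Y) = Y² (n(L, Y) = (Y + 0)² = Y²)
4122/n(-87, -1 - 2*5) = 4122/((-1 - 2*5)²) = 4122/((-1 - 10)²) = 4122/((-11)²) = 4122/121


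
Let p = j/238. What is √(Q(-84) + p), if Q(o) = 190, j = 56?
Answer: 7*√1122/17 ≈ 13.793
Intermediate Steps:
p = 4/17 (p = 56/238 = 56*(1/238) = 4/17 ≈ 0.23529)
√(Q(-84) + p) = √(190 + 4/17) = √(3234/17) = 7*√1122/17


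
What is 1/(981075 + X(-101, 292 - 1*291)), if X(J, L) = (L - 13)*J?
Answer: 1/982287 ≈ 1.0180e-6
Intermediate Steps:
X(J, L) = J*(-13 + L) (X(J, L) = (-13 + L)*J = J*(-13 + L))
1/(981075 + X(-101, 292 - 1*291)) = 1/(981075 - 101*(-13 + (292 - 1*291))) = 1/(981075 - 101*(-13 + (292 - 291))) = 1/(981075 - 101*(-13 + 1)) = 1/(981075 - 101*(-12)) = 1/(981075 + 1212) = 1/982287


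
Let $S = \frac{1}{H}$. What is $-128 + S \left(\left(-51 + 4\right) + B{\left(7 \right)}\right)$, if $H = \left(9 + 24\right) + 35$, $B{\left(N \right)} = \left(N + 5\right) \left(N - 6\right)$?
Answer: $- \frac{8739}{68} \approx -128.51$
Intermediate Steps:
$B{\left(N \right)} = \left(-6 + N\right) \left(5 + N\right)$ ($B{\left(N \right)} = \left(5 + N\right) \left(-6 + N\right) = \left(-6 + N\right) \left(5 + N\right)$)
$H = 68$ ($H = 33 + 35 = 68$)
$S = \frac{1}{68} \approx 0.014706$
$-128 + S \left(\left(-51 + 4\right) + B{\left(7 \right)}\right) = -128 + \frac{\left(-51 + 4\right) - \left(37 - 49\right)}{68} = -128 + \frac{-47 - -12}{68} = -128 + \frac{-47 + 12}{68} = -128 + \frac{1}{68} \left(-35\right) = -128 - \frac{35}{68} = - \frac{8739}{68}$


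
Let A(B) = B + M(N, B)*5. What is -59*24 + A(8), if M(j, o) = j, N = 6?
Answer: -1378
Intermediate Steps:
A(B) = 30 + B (A(B) = B + 6*5 = B + 30 = 30 + B)
-59*24 + A(8) = -59*24 + (30 + 8) = -1416 + 38 = -1378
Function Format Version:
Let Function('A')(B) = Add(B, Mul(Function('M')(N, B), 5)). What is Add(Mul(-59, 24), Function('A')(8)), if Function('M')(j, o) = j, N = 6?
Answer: -1378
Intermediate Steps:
Function('A')(B) = Add(30, B) (Function('A')(B) = Add(B, Mul(6, 5)) = Add(B, 30) = Add(30, B))
Add(Mul(-59, 24), Function('A')(8)) = Add(Mul(-59, 24), Add(30, 8)) = Add(-1416, 38) = -1378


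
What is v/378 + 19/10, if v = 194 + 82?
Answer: 1657/630 ≈ 2.6302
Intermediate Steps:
v = 276
v/378 + 19/10 = 276/378 + 19/10 = 276*(1/378) + 19*(⅒) = 46/63 + 19/10 = 1657/630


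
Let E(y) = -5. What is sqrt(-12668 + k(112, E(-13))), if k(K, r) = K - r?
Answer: I*sqrt(12551) ≈ 112.03*I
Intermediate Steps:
sqrt(-12668 + k(112, E(-13))) = sqrt(-12668 + (112 - 1*(-5))) = sqrt(-12668 + (112 + 5)) = sqrt(-12668 + 117) = sqrt(-12551) = I*sqrt(12551)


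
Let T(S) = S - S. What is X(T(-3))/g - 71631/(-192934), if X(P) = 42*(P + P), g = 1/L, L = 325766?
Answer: 10233/27562 ≈ 0.37127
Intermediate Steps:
g = 1/325766 ≈ 3.0697e-6
T(S) = 0
X(P) = 84*P (X(P) = 42*(2*P) = 84*P)
X(T(-3))/g - 71631/(-192934) = (84*0)/(1/325766) - 71631/(-192934) = 0*325766 - 71631*(-1/192934) = 0 + 10233/27562 = 10233/27562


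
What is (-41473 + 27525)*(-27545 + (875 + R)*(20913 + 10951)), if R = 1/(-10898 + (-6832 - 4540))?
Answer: -4325947170216364/11135 ≈ -3.8850e+11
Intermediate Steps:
R = -1/22270 (R = 1/(-10898 - 11372) = 1/(-22270) = -1/22270 ≈ -4.4903e-5)
(-41473 + 27525)*(-27545 + (875 + R)*(20913 + 10951)) = (-41473 + 27525)*(-27545 + (875 - 1/22270)*(20913 + 10951)) = -13948*(-27545 + (19486249/22270)*31864) = -13948*(-27545 + 310454919068/11135) = -13948*310148205493/11135 = -4325947170216364/11135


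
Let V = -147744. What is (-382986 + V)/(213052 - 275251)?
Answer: 58970/6911 ≈ 8.5328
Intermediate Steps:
(-382986 + V)/(213052 - 275251) = (-382986 - 147744)/(213052 - 275251) = -530730/(-62199) = -530730*(-1/62199) = 58970/6911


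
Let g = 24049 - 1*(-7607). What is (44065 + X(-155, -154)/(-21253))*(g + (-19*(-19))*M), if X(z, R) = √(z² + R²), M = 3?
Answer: 1442644035 - 32739*√47741/21253 ≈ 1.4426e+9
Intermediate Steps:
X(z, R) = √(R² + z²)
g = 31656 (g = 24049 + 7607 = 31656)
(44065 + X(-155, -154)/(-21253))*(g + (-19*(-19))*M) = (44065 + √((-154)² + (-155)²)/(-21253))*(31656 - 19*(-19)*3) = (44065 + √(23716 + 24025)*(-1/21253))*(31656 + 361*3) = (44065 + √47741*(-1/21253))*(31656 + 1083) = (44065 - √47741/21253)*32739 = 1442644035 - 32739*√47741/21253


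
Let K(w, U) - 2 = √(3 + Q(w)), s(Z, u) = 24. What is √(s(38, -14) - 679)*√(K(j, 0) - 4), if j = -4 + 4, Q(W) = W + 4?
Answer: √(1310 - 655*√7) ≈ 20.566*I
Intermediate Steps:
Q(W) = 4 + W
j = 0
K(w, U) = 2 + √(7 + w) (K(w, U) = 2 + √(3 + (4 + w)) = 2 + √(7 + w))
√(s(38, -14) - 679)*√(K(j, 0) - 4) = √(24 - 679)*√((2 + √(7 + 0)) - 4) = √(-655)*√((2 + √7) - 4) = (I*√655)*√(-2 + √7) = I*√655*√(-2 + √7)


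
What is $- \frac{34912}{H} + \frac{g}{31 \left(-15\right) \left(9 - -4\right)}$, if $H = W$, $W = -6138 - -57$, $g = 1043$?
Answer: $\frac{68233519}{12253215} \approx 5.5686$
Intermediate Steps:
$W = -6081$ ($W = -6138 + 57 = -6081$)
$H = -6081$
$- \frac{34912}{H} + \frac{g}{31 \left(-15\right) \left(9 - -4\right)} = - \frac{34912}{-6081} + \frac{1043}{31 \left(-15\right) \left(9 - -4\right)} = \left(-34912\right) \left(- \frac{1}{6081}\right) + \frac{1043}{\left(-465\right) \left(9 + 4\right)} = \frac{34912}{6081} + \frac{1043}{\left(-465\right) 13} = \frac{34912}{6081} + \frac{1043}{-6045} = \frac{34912}{6081} + 1043 \left(- \frac{1}{6045}\right) = \frac{34912}{6081} - \frac{1043}{6045} = \frac{68233519}{12253215}$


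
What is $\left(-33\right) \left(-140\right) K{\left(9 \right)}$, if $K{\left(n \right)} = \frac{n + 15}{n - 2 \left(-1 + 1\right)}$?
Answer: $12320$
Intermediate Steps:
$K{\left(n \right)} = \frac{15 + n}{n}$ ($K{\left(n \right)} = \frac{15 + n}{n - 0} = \frac{15 + n}{n + 0} = \frac{15 + n}{n}$)
$\left(-33\right) \left(-140\right) K{\left(9 \right)} = \left(-33\right) \left(-140\right) \frac{15 + 9}{9} = 4620 \cdot \frac{1}{9} \cdot 24 = 4620 \cdot \frac{8}{3} = 12320$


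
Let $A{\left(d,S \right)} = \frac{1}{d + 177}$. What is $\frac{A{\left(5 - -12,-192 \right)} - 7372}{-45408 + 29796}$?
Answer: $\frac{1430167}{3028728} \approx 0.4722$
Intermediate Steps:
$A{\left(d,S \right)} = \frac{1}{177 + d}$
$\frac{A{\left(5 - -12,-192 \right)} - 7372}{-45408 + 29796} = \frac{\frac{1}{177 + \left(5 - -12\right)} - 7372}{-45408 + 29796} = \frac{\frac{1}{177 + \left(5 + 12\right)} - 7372}{-15612} = \left(\frac{1}{177 + 17} - 7372\right) \left(- \frac{1}{15612}\right) = \left(\frac{1}{194} - 7372\right) \left(- \frac{1}{15612}\right) = \left(- \frac{1430167}{194}\right) \left(- \frac{1}{15612}\right) = \frac{1430167}{3028728}$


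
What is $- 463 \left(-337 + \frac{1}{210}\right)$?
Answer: $\frac{32766047}{210} \approx 1.5603 \cdot 10^{5}$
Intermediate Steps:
$- 463 \left(-337 + \frac{1}{210}\right) = \left(-463\right) \left(- \frac{70769}{210}\right) = \frac{32766047}{210}$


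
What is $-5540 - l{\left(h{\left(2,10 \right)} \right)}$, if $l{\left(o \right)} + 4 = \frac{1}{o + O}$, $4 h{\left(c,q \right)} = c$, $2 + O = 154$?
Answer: $- \frac{1688482}{305} \approx -5536.0$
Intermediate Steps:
$O = 152$ ($O = -2 + 154 = 152$)
$h{\left(c,q \right)} = \frac{c}{4}$
$l{\left(o \right)} = -4 + \frac{1}{152 + o}$ ($l{\left(o \right)} = -4 + \frac{1}{o + 152} = -4 + \frac{1}{152 + o}$)
$-5540 - l{\left(h{\left(2,10 \right)} \right)} = -5540 - \frac{-607 - 4 \cdot \frac{1}{4} \cdot 2}{152 + \frac{1}{4} \cdot 2} = -5540 - \frac{-607 - 2}{152 + \frac{1}{2}} = -5540 - \frac{-607 - 2}{\frac{305}{2}} = -5540 - \frac{2}{305} \left(-609\right) = -5540 - - \frac{1218}{305} = -5540 + \frac{1218}{305} = - \frac{1688482}{305}$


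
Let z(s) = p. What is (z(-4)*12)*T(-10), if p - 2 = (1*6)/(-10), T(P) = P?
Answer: -168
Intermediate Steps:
p = 7/5 (p = 2 + (1*6)/(-10) = 2 + 6*(-⅒) = 2 - ⅗ = 7/5 ≈ 1.4000)
z(s) = 7/5
(z(-4)*12)*T(-10) = ((7/5)*12)*(-10) = (84/5)*(-10) = -168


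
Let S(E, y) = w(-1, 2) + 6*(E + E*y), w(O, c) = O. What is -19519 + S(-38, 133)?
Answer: -50072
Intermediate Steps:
S(E, y) = -1 + 6*E + 6*E*y (S(E, y) = -1 + 6*(E + E*y) = -1 + (6*E + 6*E*y) = -1 + 6*E + 6*E*y)
-19519 + S(-38, 133) = -19519 + (-1 + 6*(-38) + 6*(-38)*133) = -19519 + (-1 - 228 - 30324) = -19519 - 30553 = -50072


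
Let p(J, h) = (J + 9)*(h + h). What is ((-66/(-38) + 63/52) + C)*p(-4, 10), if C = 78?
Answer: 1999425/247 ≈ 8094.8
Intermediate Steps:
p(J, h) = 2*h*(9 + J) (p(J, h) = (9 + J)*(2*h) = 2*h*(9 + J))
((-66/(-38) + 63/52) + C)*p(-4, 10) = ((-66/(-38) + 63/52) + 78)*(2*10*(9 - 4)) = ((-66*(-1/38) + 63*(1/52)) + 78)*(2*10*5) = ((33/19 + 63/52) + 78)*100 = (2913/988 + 78)*100 = (79977/988)*100 = 1999425/247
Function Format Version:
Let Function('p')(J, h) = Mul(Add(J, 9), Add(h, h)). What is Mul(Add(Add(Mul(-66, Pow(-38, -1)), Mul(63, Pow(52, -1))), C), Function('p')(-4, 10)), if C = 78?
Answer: Rational(1999425, 247) ≈ 8094.8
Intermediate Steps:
Function('p')(J, h) = Mul(2, h, Add(9, J)) (Function('p')(J, h) = Mul(Add(9, J), Mul(2, h)) = Mul(2, h, Add(9, J)))
Mul(Add(Add(Mul(-66, Pow(-38, -1)), Mul(63, Pow(52, -1))), C), Function('p')(-4, 10)) = Mul(Add(Add(Mul(-66, Pow(-38, -1)), Mul(63, Pow(52, -1))), 78), Mul(2, 10, Add(9, -4))) = Mul(Add(Add(Mul(-66, Rational(-1, 38)), Mul(63, Rational(1, 52))), 78), Mul(2, 10, 5)) = Mul(Add(Add(Rational(33, 19), Rational(63, 52)), 78), 100) = Mul(Add(Rational(2913, 988), 78), 100) = Mul(Rational(79977, 988), 100) = Rational(1999425, 247)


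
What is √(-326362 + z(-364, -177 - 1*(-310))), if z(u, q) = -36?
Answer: I*√326398 ≈ 571.31*I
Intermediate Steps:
√(-326362 + z(-364, -177 - 1*(-310))) = √(-326362 - 36) = √(-326398) = I*√326398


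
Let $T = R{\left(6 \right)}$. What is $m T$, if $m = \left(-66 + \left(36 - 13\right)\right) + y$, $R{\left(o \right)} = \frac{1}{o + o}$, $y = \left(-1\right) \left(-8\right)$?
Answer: $- \frac{35}{12} \approx -2.9167$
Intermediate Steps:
$y = 8$
$R{\left(o \right)} = \frac{1}{2 o}$
$m = -35$ ($m = \left(-66 + \left(36 - 13\right)\right) + 8 = \left(-66 + 23\right) + 8 = -43 + 8 = -35$)
$T = \frac{1}{12}$ ($T = \frac{1}{2 \cdot 6} = \frac{1}{2} \cdot \frac{1}{6} = \frac{1}{12} \approx 0.083333$)
$m T = \left(-35\right) \frac{1}{12} = - \frac{35}{12}$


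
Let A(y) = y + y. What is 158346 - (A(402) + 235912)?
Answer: -78370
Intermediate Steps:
A(y) = 2*y
158346 - (A(402) + 235912) = 158346 - (2*402 + 235912) = 158346 - (804 + 235912) = 158346 - 1*236716 = 158346 - 236716 = -78370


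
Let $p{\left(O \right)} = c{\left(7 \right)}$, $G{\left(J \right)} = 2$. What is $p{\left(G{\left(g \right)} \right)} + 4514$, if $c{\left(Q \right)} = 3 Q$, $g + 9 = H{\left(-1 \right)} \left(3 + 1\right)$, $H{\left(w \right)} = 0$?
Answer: $4535$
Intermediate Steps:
$g = -9$ ($g = -9 + 0 \left(3 + 1\right) = -9 + 0 \cdot 4 = -9 + 0 = -9$)
$p{\left(O \right)} = 21$ ($p{\left(O \right)} = 3 \cdot 7 = 21$)
$p{\left(G{\left(g \right)} \right)} + 4514 = 21 + 4514 = 4535$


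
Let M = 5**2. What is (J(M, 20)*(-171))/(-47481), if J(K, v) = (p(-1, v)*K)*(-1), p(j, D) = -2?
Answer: 150/833 ≈ 0.18007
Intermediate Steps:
M = 25
J(K, v) = 2*K (J(K, v) = -2*K*(-1) = 2*K)
(J(M, 20)*(-171))/(-47481) = ((2*25)*(-171))/(-47481) = (50*(-171))*(-1/47481) = -8550*(-1/47481) = 150/833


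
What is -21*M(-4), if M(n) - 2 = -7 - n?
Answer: 21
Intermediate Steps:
M(n) = -5 - n (M(n) = 2 + (-7 - n) = -5 - n)
-21*M(-4) = -21*(-5 - 1*(-4)) = -21*(-5 + 4) = -21*(-1) = 21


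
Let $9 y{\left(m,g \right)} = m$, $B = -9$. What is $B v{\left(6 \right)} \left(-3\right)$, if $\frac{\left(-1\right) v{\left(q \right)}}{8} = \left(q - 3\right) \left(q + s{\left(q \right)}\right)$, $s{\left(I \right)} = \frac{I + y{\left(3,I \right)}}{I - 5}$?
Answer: $-7992$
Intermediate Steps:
$y{\left(m,g \right)} = \frac{m}{9}$
$s{\left(I \right)} = \frac{\frac{1}{3} + I}{-5 + I}$ ($s{\left(I \right)} = \frac{I + \frac{1}{9} \cdot 3}{I - 5} = \frac{I + \frac{1}{3}}{-5 + I} = \frac{\frac{1}{3} + I}{-5 + I}$)
$v{\left(q \right)} = - 8 \left(-3 + q\right) \left(q + \frac{\frac{1}{3} + q}{-5 + q}\right)$ ($v{\left(q \right)} = - 8 \left(q - 3\right) \left(q + \frac{\frac{1}{3} + q}{-5 + q}\right) = - 8 \left(-3 + q\right) \left(q + \frac{\frac{1}{3} + q}{-5 + q}\right)$)
$B v{\left(6 \right)} \left(-3\right) = - 9 \frac{8 \left(3 - 222 - 3 \cdot 6^{3} + 21 \cdot 6^{2}\right)}{3 \left(-5 + 6\right)} \left(-3\right) = - 9 \frac{8 \left(3 - 222 - 648 + 21 \cdot 36\right)}{3 \cdot 1} \left(-3\right) = - 9 \cdot \frac{8}{3} \cdot 1 \left(3 - 222 - 648 + 756\right) \left(-3\right) = - 9 \cdot \frac{8}{3} \cdot 1 \left(-111\right) \left(-3\right) = \left(-9\right) \left(-296\right) \left(-3\right) = 2664 \left(-3\right) = -7992$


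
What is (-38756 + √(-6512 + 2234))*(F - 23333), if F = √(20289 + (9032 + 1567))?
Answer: (23333 - 6*√858)*(38756 - I*√4278) ≈ 8.9748e+8 - 1.5146e+6*I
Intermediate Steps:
F = 6*√858 (F = √(20289 + 10599) = √30888 = 6*√858 ≈ 175.75)
(-38756 + √(-6512 + 2234))*(F - 23333) = (-38756 + √(-6512 + 2234))*(6*√858 - 23333) = (-38756 + √(-4278))*(-23333 + 6*√858) = (-38756 + I*√4278)*(-23333 + 6*√858)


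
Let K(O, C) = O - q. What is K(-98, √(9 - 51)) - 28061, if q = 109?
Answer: -28268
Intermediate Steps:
K(O, C) = -109 + O (K(O, C) = O - 1*109 = O - 109 = -109 + O)
K(-98, √(9 - 51)) - 28061 = (-109 - 98) - 28061 = -207 - 28061 = -28268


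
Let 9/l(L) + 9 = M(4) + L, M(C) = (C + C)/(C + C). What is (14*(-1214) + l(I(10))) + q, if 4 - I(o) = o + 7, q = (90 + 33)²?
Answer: -13072/7 ≈ -1867.4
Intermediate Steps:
q = 15129 (q = 123² = 15129)
I(o) = -3 - o (I(o) = 4 - (o + 7) = 4 - (7 + o) = 4 + (-7 - o) = -3 - o)
M(C) = 1 (M(C) = (2*C)/((2*C)) = (2*C)*(1/(2*C)) = 1)
l(L) = 9/(-8 + L) (l(L) = 9/(-9 + (1 + L)) = 9/(-8 + L))
(14*(-1214) + l(I(10))) + q = (14*(-1214) + 9/(-8 + (-3 - 1*10))) + 15129 = (-16996 + 9/(-8 + (-3 - 10))) + 15129 = (-16996 + 9/(-8 - 13)) + 15129 = (-16996 + 9/(-21)) + 15129 = (-16996 + 9*(-1/21)) + 15129 = (-16996 - 3/7) + 15129 = -118975/7 + 15129 = -13072/7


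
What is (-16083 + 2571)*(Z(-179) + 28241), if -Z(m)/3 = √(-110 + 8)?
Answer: -381592392 + 40536*I*√102 ≈ -3.8159e+8 + 4.0939e+5*I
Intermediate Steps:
Z(m) = -3*I*√102 (Z(m) = -3*√(-110 + 8) = -3*I*√102)
(-16083 + 2571)*(Z(-179) + 28241) = (-16083 + 2571)*(-3*I*√102 + 28241) = -13512*(28241 - 3*I*√102) = -381592392 + 40536*I*√102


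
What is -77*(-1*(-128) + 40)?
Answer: -12936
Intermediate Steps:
-77*(-1*(-128) + 40) = -77*(128 + 40) = -77*168 = -12936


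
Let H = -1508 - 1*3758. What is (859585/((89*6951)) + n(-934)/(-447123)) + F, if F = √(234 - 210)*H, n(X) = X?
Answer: 42768670309/30734191733 - 10532*√6 ≈ -25797.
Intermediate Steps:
H = -5266 (H = -1508 - 3758 = -5266)
F = -10532*√6 (F = √(234 - 210)*(-5266) = √24*(-5266) = (2*√6)*(-5266) = -10532*√6 ≈ -25798.)
(859585/((89*6951)) + n(-934)/(-447123)) + F = (859585/((89*6951)) - 934/(-447123)) - 10532*√6 = (859585/618639 - 934*(-1/447123)) - 10532*√6 = (859585*(1/618639) + 934/447123) - 10532*√6 = (859585/618639 + 934/447123) - 10532*√6 = 42768670309/30734191733 - 10532*√6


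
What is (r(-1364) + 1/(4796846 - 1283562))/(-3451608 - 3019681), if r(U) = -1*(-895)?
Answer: -3144389181/22735476103076 ≈ -0.00013830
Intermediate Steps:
r(U) = 895
(r(-1364) + 1/(4796846 - 1283562))/(-3451608 - 3019681) = (895 + 1/(4796846 - 1283562))/(-3451608 - 3019681) = (895 + 1/3513284)/(-6471289) = (895 + 1/3513284)*(-1/6471289) = (3144389181/3513284)*(-1/6471289) = -3144389181/22735476103076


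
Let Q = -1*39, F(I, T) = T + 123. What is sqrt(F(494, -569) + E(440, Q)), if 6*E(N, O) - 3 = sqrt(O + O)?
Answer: sqrt(-16038 + 6*I*sqrt(78))/6 ≈ 0.034869 + 21.107*I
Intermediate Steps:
F(I, T) = 123 + T
Q = -39
E(N, O) = 1/2 + sqrt(2)*sqrt(O)/6 (E(N, O) = 1/2 + sqrt(O + O)/6 = 1/2 + sqrt(2*O)/6 = 1/2 + (sqrt(2)*sqrt(O))/6 = 1/2 + sqrt(2)*sqrt(O)/6)
sqrt(F(494, -569) + E(440, Q)) = sqrt((123 - 569) + (1/2 + sqrt(2)*sqrt(-39)/6)) = sqrt(-446 + (1/2 + sqrt(2)*(I*sqrt(39))/6)) = sqrt(-446 + (1/2 + I*sqrt(78)/6)) = sqrt(-891/2 + I*sqrt(78)/6)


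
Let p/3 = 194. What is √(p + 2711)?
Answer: √3293 ≈ 57.385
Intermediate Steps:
p = 582 (p = 3*194 = 582)
√(p + 2711) = √(582 + 2711) = √3293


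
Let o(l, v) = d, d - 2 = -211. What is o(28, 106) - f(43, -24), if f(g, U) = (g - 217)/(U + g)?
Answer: -3797/19 ≈ -199.84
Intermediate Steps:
d = -209 (d = 2 - 211 = -209)
f(g, U) = (-217 + g)/(U + g)
o(l, v) = -209
o(28, 106) - f(43, -24) = -209 - (-217 + 43)/(-24 + 43) = -209 - (-174)/19 = -209 - 1*(-174/19) = -209 + 174/19 = -3797/19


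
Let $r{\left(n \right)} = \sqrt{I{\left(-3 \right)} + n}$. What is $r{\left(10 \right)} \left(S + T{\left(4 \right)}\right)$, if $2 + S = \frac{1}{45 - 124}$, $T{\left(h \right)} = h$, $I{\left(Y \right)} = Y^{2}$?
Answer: $\frac{157 \sqrt{19}}{79} \approx 8.6626$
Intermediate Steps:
$r{\left(n \right)} = \sqrt{9 + n}$ ($r{\left(n \right)} = \sqrt{\left(-3\right)^{2} + n} = \sqrt{9 + n}$)
$S = - \frac{159}{79}$ ($S = -2 + \frac{1}{45 - 124} = -2 + \frac{1}{-79} = -2 - \frac{1}{79} = - \frac{159}{79} \approx -2.0127$)
$r{\left(10 \right)} \left(S + T{\left(4 \right)}\right) = \sqrt{9 + 10} \left(- \frac{159}{79} + 4\right) = \sqrt{19} \cdot \frac{157}{79} = \frac{157 \sqrt{19}}{79}$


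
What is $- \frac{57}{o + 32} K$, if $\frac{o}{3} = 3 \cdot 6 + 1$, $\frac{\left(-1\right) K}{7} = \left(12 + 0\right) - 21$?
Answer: $- \frac{3591}{89} \approx -40.348$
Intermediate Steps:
$K = 63$ ($K = - 7 \left(\left(12 + 0\right) - 21\right) = - 7 \left(12 - 21\right) = \left(-7\right) \left(-9\right) = 63$)
$o = 57$ ($o = 3 \left(3 \cdot 6 + 1\right) = 3 \left(18 + 1\right) = 3 \cdot 19 = 57$)
$- \frac{57}{o + 32} K = - \frac{57}{57 + 32} \cdot 63 = - \frac{57}{89} \cdot 63 = \left(-57\right) \frac{1}{89} \cdot 63 = \left(- \frac{57}{89}\right) 63 = - \frac{3591}{89}$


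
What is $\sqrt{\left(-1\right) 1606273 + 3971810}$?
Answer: $\sqrt{2365537} \approx 1538.0$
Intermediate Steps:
$\sqrt{\left(-1\right) 1606273 + 3971810} = \sqrt{-1606273 + 3971810} = \sqrt{2365537}$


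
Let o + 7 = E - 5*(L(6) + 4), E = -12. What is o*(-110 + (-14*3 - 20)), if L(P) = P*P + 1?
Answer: 38528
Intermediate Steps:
L(P) = 1 + P**2 (L(P) = P**2 + 1 = 1 + P**2)
o = -224 (o = -7 + (-12 - 5*((1 + 6**2) + 4)) = -7 + (-12 - 5*((1 + 36) + 4)) = -7 + (-12 - 5*(37 + 4)) = -7 + (-12 - 5*41) = -7 + (-12 - 1*205) = -7 + (-12 - 205) = -7 - 217 = -224)
o*(-110 + (-14*3 - 20)) = -224*(-110 + (-14*3 - 20)) = -224*(-110 + (-42 - 20)) = -224*(-110 - 62) = -224*(-172) = 38528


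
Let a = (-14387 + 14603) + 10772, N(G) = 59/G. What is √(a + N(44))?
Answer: √5318841/22 ≈ 104.83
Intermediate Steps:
a = 10988 (a = 216 + 10772 = 10988)
√(a + N(44)) = √(10988 + 59/44) = √(483531/44) = √5318841/22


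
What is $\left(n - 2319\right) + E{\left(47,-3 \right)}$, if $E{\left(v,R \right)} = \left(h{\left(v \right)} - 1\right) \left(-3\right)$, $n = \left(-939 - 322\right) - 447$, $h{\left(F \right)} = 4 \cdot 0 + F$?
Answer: $-4165$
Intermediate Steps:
$h{\left(F \right)} = F$ ($h{\left(F \right)} = 0 + F = F$)
$n = -1708$ ($n = -1261 - 447 = -1708$)
$E{\left(v,R \right)} = 3 - 3 v$ ($E{\left(v,R \right)} = \left(v - 1\right) \left(-3\right) = \left(-1 + v\right) \left(-3\right) = 3 - 3 v$)
$\left(n - 2319\right) + E{\left(47,-3 \right)} = \left(-1708 - 2319\right) + \left(3 - 141\right) = -4027 + \left(3 - 141\right) = -4027 - 138 = -4165$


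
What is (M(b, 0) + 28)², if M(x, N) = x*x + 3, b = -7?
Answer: 6400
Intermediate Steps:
M(x, N) = 3 + x² (M(x, N) = x² + 3 = 3 + x²)
(M(b, 0) + 28)² = ((3 + (-7)²) + 28)² = ((3 + 49) + 28)² = (52 + 28)² = 80² = 6400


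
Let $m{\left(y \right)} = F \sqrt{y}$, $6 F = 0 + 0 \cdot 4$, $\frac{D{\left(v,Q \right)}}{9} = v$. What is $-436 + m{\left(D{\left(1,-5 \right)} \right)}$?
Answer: $-436$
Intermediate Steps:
$D{\left(v,Q \right)} = 9 v$
$F = 0$ ($F = \frac{0 + 0 \cdot 4}{6} = \frac{0 + 0}{6} = \frac{1}{6} \cdot 0 = 0$)
$m{\left(y \right)} = 0$ ($m{\left(y \right)} = 0 \sqrt{y} = 0$)
$-436 + m{\left(D{\left(1,-5 \right)} \right)} = -436 + 0 = -436$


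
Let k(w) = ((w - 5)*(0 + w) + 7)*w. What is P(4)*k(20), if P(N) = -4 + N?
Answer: 0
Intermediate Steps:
k(w) = w*(7 + w*(-5 + w)) (k(w) = ((-5 + w)*w + 7)*w = (w*(-5 + w) + 7)*w = (7 + w*(-5 + w))*w = w*(7 + w*(-5 + w)))
P(4)*k(20) = (-4 + 4)*(20*(7 + 20² - 5*20)) = 0*(20*(7 + 400 - 100)) = 0*(20*307) = 0*6140 = 0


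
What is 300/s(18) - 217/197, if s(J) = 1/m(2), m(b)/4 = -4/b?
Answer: -473017/197 ≈ -2401.1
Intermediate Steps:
m(b) = -16/b (m(b) = 4*(-4/b) = -16/b)
s(J) = -⅛ (s(J) = 1/(-16/2) = 1/(-16*½) = 1/(-8) = -⅛)
300/s(18) - 217/197 = 300/(-⅛) - 217/197 = 300*(-8) - 217*1/197 = -2400 - 217/197 = -473017/197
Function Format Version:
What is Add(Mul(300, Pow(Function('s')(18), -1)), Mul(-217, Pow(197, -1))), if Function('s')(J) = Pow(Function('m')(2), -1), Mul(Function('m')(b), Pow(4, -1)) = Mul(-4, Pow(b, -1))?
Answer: Rational(-473017, 197) ≈ -2401.1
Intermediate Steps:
Function('m')(b) = Mul(-16, Pow(b, -1)) (Function('m')(b) = Mul(4, Mul(-4, Pow(b, -1))) = Mul(-16, Pow(b, -1)))
Function('s')(J) = Rational(-1, 8) (Function('s')(J) = Pow(Mul(-16, Pow(2, -1)), -1) = Pow(Mul(-16, Rational(1, 2)), -1) = Pow(-8, -1) = Rational(-1, 8))
Add(Mul(300, Pow(Function('s')(18), -1)), Mul(-217, Pow(197, -1))) = Add(Mul(300, Pow(Rational(-1, 8), -1)), Mul(-217, Pow(197, -1))) = Add(Mul(300, -8), Mul(-217, Rational(1, 197))) = Add(-2400, Rational(-217, 197)) = Rational(-473017, 197)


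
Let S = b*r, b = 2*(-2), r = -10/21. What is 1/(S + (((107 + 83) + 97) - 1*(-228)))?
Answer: 21/10855 ≈ 0.0019346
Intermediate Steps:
r = -10/21 (r = -10*1/21 = -10/21 ≈ -0.47619)
b = -4
S = 40/21 (S = -4*(-10/21) = 40/21 ≈ 1.9048)
1/(S + (((107 + 83) + 97) - 1*(-228))) = 1/(40/21 + (((107 + 83) + 97) - 1*(-228))) = 1/(40/21 + ((190 + 97) + 228)) = 1/(40/21 + (287 + 228)) = 1/(40/21 + 515) = 1/(10855/21) = 21/10855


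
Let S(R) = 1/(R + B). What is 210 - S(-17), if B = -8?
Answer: 5251/25 ≈ 210.04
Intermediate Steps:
S(R) = 1/(-8 + R) (S(R) = 1/(R - 8) = 1/(-8 + R))
210 - S(-17) = 210 - 1/(-8 - 17) = 210 - 1/(-25) = 210 - 1*(-1/25) = 210 + 1/25 = 5251/25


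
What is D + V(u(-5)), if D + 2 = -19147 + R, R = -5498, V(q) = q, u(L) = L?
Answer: -24652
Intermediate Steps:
D = -24647 (D = -2 + (-19147 - 5498) = -2 - 24645 = -24647)
D + V(u(-5)) = -24647 - 5 = -24652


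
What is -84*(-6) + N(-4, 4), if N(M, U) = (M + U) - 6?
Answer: 498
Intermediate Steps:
N(M, U) = -6 + M + U
-84*(-6) + N(-4, 4) = -84*(-6) + (-6 - 4 + 4) = 504 - 6 = 498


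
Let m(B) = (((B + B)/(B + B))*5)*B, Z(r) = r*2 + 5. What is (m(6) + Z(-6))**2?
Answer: 529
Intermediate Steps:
Z(r) = 5 + 2*r (Z(r) = 2*r + 5 = 5 + 2*r)
m(B) = 5*B (m(B) = (((2*B)/((2*B)))*5)*B = (((2*B)*(1/(2*B)))*5)*B = (1*5)*B = 5*B)
(m(6) + Z(-6))**2 = (5*6 + (5 + 2*(-6)))**2 = (30 + (5 - 12))**2 = (30 - 7)**2 = 23**2 = 529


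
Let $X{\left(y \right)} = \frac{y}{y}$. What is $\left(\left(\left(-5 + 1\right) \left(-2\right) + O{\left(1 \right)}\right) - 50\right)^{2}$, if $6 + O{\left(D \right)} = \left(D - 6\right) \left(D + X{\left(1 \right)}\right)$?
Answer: $3364$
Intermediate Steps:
$X{\left(y \right)} = 1$
$O{\left(D \right)} = -6 + \left(1 + D\right) \left(-6 + D\right)$ ($O{\left(D \right)} = -6 + \left(D - 6\right) \left(D + 1\right) = -6 + \left(-6 + D\right) \left(1 + D\right) = -6 + \left(1 + D\right) \left(-6 + D\right)$)
$\left(\left(\left(-5 + 1\right) \left(-2\right) + O{\left(1 \right)}\right) - 50\right)^{2} = \left(\left(\left(-5 + 1\right) \left(-2\right) - \left(17 - 1\right)\right) - 50\right)^{2} = \left(\left(\left(-4\right) \left(-2\right) - 16\right) - 50\right)^{2} = \left(\left(8 - 16\right) - 50\right)^{2} = \left(-8 - 50\right)^{2} = \left(-58\right)^{2} = 3364$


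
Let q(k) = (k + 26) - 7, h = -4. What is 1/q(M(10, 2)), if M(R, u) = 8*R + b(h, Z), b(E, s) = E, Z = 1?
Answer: 1/95 ≈ 0.010526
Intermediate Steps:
M(R, u) = -4 + 8*R (M(R, u) = 8*R - 4 = -4 + 8*R)
q(k) = 19 + k (q(k) = (26 + k) - 7 = 19 + k)
1/q(M(10, 2)) = 1/(19 + (-4 + 8*10)) = 1/(19 + (-4 + 80)) = 1/(19 + 76) = 1/95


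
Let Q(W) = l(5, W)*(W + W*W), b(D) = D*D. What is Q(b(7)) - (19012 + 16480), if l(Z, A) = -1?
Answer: -37942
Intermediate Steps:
b(D) = D²
Q(W) = -W - W² (Q(W) = -(W + W*W) = -(W + W²) = -W - W²)
Q(b(7)) - (19012 + 16480) = -1*7²*(1 + 7²) - (19012 + 16480) = -1*49*(1 + 49) - 1*35492 = -1*49*50 - 35492 = -2450 - 35492 = -37942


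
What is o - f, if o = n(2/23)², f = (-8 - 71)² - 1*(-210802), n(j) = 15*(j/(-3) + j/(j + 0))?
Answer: -114703522/529 ≈ -2.1683e+5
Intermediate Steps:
n(j) = 15 - 5*j (n(j) = 15*(j*(-⅓) + j/j) = 15*(-j/3 + 1) = 15*(1 - j/3) = 15 - 5*j)
f = 217043 (f = (-79)² + 210802 = 6241 + 210802 = 217043)
o = 112225/529 (o = (15 - 10/23)² = (335/23)² = 112225/529 ≈ 212.15)
o - f = 112225/529 - 1*217043 = 112225/529 - 217043 = -114703522/529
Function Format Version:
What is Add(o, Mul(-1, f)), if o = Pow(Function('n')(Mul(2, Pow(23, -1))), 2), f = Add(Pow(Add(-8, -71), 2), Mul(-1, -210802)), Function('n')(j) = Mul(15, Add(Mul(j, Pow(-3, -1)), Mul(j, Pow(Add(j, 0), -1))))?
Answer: Rational(-114703522, 529) ≈ -2.1683e+5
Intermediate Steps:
Function('n')(j) = Add(15, Mul(-5, j)) (Function('n')(j) = Mul(15, Add(Mul(j, Rational(-1, 3)), Mul(j, Pow(j, -1)))) = Mul(15, Add(Mul(Rational(-1, 3), j), 1)) = Mul(15, Add(1, Mul(Rational(-1, 3), j))) = Add(15, Mul(-5, j)))
f = 217043 (f = Add(Pow(-79, 2), 210802) = Add(6241, 210802) = 217043)
o = Rational(112225, 529) (o = Pow(Add(15, Mul(-5, Mul(2, Pow(23, -1)))), 2) = Pow(Add(15, Mul(-5, Mul(2, Rational(1, 23)))), 2) = Pow(Add(15, Mul(-5, Rational(2, 23))), 2) = Pow(Add(15, Rational(-10, 23)), 2) = Pow(Rational(335, 23), 2) = Rational(112225, 529) ≈ 212.15)
Add(o, Mul(-1, f)) = Add(Rational(112225, 529), Mul(-1, 217043)) = Add(Rational(112225, 529), -217043) = Rational(-114703522, 529)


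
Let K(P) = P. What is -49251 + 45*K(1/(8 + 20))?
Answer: -1378983/28 ≈ -49249.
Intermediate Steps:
-49251 + 45*K(1/(8 + 20)) = -49251 + 45/(8 + 20) = -49251 + 45/28 = -1378983/28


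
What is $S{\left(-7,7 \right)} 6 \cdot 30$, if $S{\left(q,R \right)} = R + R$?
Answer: $2520$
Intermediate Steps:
$S{\left(q,R \right)} = 2 R$
$S{\left(-7,7 \right)} 6 \cdot 30 = 2 \cdot 7 \cdot 6 \cdot 30 = 14 \cdot 180 = 2520$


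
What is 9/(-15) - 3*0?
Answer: -⅗ ≈ -0.60000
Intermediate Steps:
9/(-15) - 3*0 = 9*(-1/15) + 0 = -⅗ + 0 = -⅗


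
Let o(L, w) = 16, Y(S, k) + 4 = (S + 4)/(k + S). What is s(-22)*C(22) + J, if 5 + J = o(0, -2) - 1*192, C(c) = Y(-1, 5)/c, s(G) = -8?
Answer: -1978/11 ≈ -179.82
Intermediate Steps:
Y(S, k) = -4 + (4 + S)/(S + k) (Y(S, k) = -4 + (S + 4)/(k + S) = -4 + (4 + S)/(S + k))
C(c) = -13/(4*c) (C(c) = ((4 - 4*5 - 3*(-1))/(-1 + 5))/c = ((4 - 20 + 3)/4)/c = ((¼)*(-13))/c = -13/(4*c))
J = -181 (J = -5 + (16 - 1*192) = -5 + (16 - 192) = -5 - 176 = -181)
s(-22)*C(22) + J = -(-26)/22 - 181 = -8*(-13/88) - 181 = 13/11 - 181 = -1978/11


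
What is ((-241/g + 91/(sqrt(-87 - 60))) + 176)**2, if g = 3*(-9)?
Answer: 24888982/729 - 129818*I*sqrt(3)/81 ≈ 34141.0 - 2775.9*I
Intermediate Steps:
g = -27
((-241/g + 91/(sqrt(-87 - 60))) + 176)**2 = ((-241/(-27) + 91/(sqrt(-87 - 60))) + 176)**2 = ((-241*(-1/27) + 91/(sqrt(-147))) + 176)**2 = ((241/27 + 91/((7*I*sqrt(3)))) + 176)**2 = ((241/27 + 91*(-I*sqrt(3)/21)) + 176)**2 = ((241/27 - 13*I*sqrt(3)/3) + 176)**2 = (4993/27 - 13*I*sqrt(3)/3)**2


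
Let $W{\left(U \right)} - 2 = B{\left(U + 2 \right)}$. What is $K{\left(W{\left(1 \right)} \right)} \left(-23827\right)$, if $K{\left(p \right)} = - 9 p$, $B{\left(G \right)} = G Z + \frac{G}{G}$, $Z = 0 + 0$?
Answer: $643329$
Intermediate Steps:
$Z = 0$
$B{\left(G \right)} = 1$ ($B{\left(G \right)} = G 0 + \frac{G}{G} = 0 + 1 = 1$)
$W{\left(U \right)} = 3$ ($W{\left(U \right)} = 2 + 1 = 3$)
$K{\left(W{\left(1 \right)} \right)} \left(-23827\right) = \left(-9\right) 3 \left(-23827\right) = \left(-27\right) \left(-23827\right) = 643329$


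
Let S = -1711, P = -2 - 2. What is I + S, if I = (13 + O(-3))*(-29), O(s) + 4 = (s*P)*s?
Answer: -928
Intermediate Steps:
P = -4
O(s) = -4 - 4*s² (O(s) = -4 + (s*(-4))*s = -4 + (-4*s)*s = -4 - 4*s²)
I = 783 (I = (13 + (-4 - 4*(-3)²))*(-29) = (13 + (-4 - 4*9))*(-29) = (13 + (-4 - 36))*(-29) = (13 - 40)*(-29) = -27*(-29) = 783)
I + S = 783 - 1711 = -928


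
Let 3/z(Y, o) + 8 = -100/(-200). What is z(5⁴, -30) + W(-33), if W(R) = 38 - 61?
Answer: -117/5 ≈ -23.400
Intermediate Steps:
W(R) = -23
z(Y, o) = -⅖ (z(Y, o) = 3/(-8 - 100/(-200)) = 3/(-8 - 100*(-1/200)) = 3/(-8 + ½) = 3/(-15/2) = 3*(-2/15) = -⅖)
z(5⁴, -30) + W(-33) = -⅖ - 23 = -117/5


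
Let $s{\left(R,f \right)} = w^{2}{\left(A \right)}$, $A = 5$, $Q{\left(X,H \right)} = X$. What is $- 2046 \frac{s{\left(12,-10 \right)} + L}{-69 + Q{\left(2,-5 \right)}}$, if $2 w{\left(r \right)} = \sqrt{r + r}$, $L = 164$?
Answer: $\frac{340659}{67} \approx 5084.5$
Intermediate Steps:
$w{\left(r \right)} = \frac{\sqrt{2} \sqrt{r}}{2}$ ($w{\left(r \right)} = \frac{\sqrt{r + r}}{2} = \frac{\sqrt{2 r}}{2} = \frac{\sqrt{2} \sqrt{r}}{2}$)
$s{\left(R,f \right)} = \frac{5}{2}$ ($s{\left(R,f \right)} = \left(\frac{\sqrt{2} \sqrt{5}}{2}\right)^{2} = \left(\frac{\sqrt{10}}{2}\right)^{2} = \frac{5}{2}$)
$- 2046 \frac{s{\left(12,-10 \right)} + L}{-69 + Q{\left(2,-5 \right)}} = - 2046 \frac{\frac{5}{2} + 164}{-69 + 2} = - 2046 \frac{333}{2 \left(-67\right)} = - 2046 \cdot \frac{333}{2} \left(- \frac{1}{67}\right) = \left(-2046\right) \left(- \frac{333}{134}\right) = \frac{340659}{67}$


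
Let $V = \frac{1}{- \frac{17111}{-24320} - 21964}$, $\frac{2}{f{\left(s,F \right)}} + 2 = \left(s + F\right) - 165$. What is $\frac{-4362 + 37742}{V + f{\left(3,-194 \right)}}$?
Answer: $- \frac{3191541212722380}{538500649} \approx -5.9267 \cdot 10^{6}$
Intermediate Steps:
$f{\left(s,F \right)} = \frac{2}{-167 + F + s}$ ($f{\left(s,F \right)} = \frac{2}{-2 - \left(165 - F - s\right)} = \frac{2}{-2 + \left(-165 + F + s\right)} = \frac{2}{-167 + F + s}$)
$V = - \frac{24320}{534147369}$ ($V = \frac{1}{\left(-17111\right) \left(- \frac{1}{24320}\right) - 21964} = \frac{1}{\frac{17111}{24320} - 21964} = \frac{1}{- \frac{534147369}{24320}} = - \frac{24320}{534147369} \approx -4.553 \cdot 10^{-5}$)
$\frac{-4362 + 37742}{V + f{\left(3,-194 \right)}} = \frac{-4362 + 37742}{- \frac{24320}{534147369} + \frac{2}{-167 - 194 + 3}} = \frac{33380}{- \frac{24320}{534147369} + \frac{2}{-358}} = \frac{33380}{- \frac{24320}{534147369} + 2 \left(- \frac{1}{358}\right)} = \frac{33380}{- \frac{24320}{534147369} - \frac{1}{179}} = \frac{33380}{- \frac{538500649}{95612379051}} = 33380 \left(- \frac{95612379051}{538500649}\right) = - \frac{3191541212722380}{538500649}$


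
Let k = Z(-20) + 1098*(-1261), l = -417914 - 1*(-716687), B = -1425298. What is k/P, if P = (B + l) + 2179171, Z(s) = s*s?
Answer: -692089/526323 ≈ -1.3150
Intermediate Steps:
Z(s) = s**2
l = 298773 (l = -417914 + 716687 = 298773)
k = -1384178 (k = (-20)**2 + 1098*(-1261) = 400 - 1384578 = -1384178)
P = 1052646 (P = (-1425298 + 298773) + 2179171 = -1126525 + 2179171 = 1052646)
k/P = -1384178/1052646 = -1384178*1/1052646 = -692089/526323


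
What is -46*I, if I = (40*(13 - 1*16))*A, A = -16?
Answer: -88320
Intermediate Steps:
I = 1920 (I = (40*(13 - 1*16))*(-16) = (40*(13 - 16))*(-16) = (40*(-3))*(-16) = -120*(-16) = 1920)
-46*I = -46*1920 = -88320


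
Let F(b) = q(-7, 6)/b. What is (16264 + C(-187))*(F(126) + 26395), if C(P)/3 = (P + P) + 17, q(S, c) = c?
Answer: 8421419128/21 ≈ 4.0102e+8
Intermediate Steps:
C(P) = 51 + 6*P (C(P) = 3*((P + P) + 17) = 3*(2*P + 17) = 3*(17 + 2*P) = 51 + 6*P)
F(b) = 6/b
(16264 + C(-187))*(F(126) + 26395) = (16264 + (51 + 6*(-187)))*(6/126 + 26395) = (16264 + (51 - 1122))*(6*(1/126) + 26395) = (16264 - 1071)*(1/21 + 26395) = 15193*(554296/21) = 8421419128/21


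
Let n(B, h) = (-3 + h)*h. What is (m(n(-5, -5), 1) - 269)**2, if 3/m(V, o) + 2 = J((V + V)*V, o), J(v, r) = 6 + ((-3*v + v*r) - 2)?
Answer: 2962064734225/40934404 ≈ 72361.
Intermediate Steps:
J(v, r) = 4 - 3*v + r*v (J(v, r) = 6 + ((-3*v + r*v) - 2) = 6 + (-2 - 3*v + r*v) = 4 - 3*v + r*v)
n(B, h) = h*(-3 + h)
m(V, o) = 3/(2 - 6*V**2 + 2*o*V**2) (m(V, o) = 3/(-2 + (4 - 3*(V + V)*V + o*((V + V)*V))) = 3/(-2 + (4 - 3*2*V*V + o*((2*V)*V))) = 3/(-2 + (4 - 6*V**2 + o*(2*V**2))) = 3/(-2 + (4 - 6*V**2 + 2*o*V**2)) = 3/(2 - 6*V**2 + 2*o*V**2))
(m(n(-5, -5), 1) - 269)**2 = (3/(2*(1 - 3*25*(-3 - 5)**2 + 1*(-5*(-3 - 5))**2)) - 269)**2 = (3/(2*(1 - 3*(-5*(-8))**2 + 1*(-5*(-8))**2)) - 269)**2 = (3/(2*(1 - 3*40**2 + 1*40**2)) - 269)**2 = (3/(2*(1 - 3*1600 + 1*1600)) - 269)**2 = (3/(2*(1 - 4800 + 1600)) - 269)**2 = ((3/2)/(-3199) - 269)**2 = ((3/2)*(-1/3199) - 269)**2 = (-3/6398 - 269)**2 = (-1721065/6398)**2 = 2962064734225/40934404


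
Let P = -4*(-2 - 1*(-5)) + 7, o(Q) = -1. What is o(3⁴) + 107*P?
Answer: -536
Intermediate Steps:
P = -5 (P = -4*(-2 + 5) + 7 = -4*3 + 7 = -12 + 7 = -5)
o(3⁴) + 107*P = -1 + 107*(-5) = -1 - 535 = -536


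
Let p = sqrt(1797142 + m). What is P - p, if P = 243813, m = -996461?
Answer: 243813 - sqrt(800681) ≈ 2.4292e+5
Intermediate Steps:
p = sqrt(800681) (p = sqrt(1797142 - 996461) = sqrt(800681) ≈ 894.81)
P - p = 243813 - sqrt(800681)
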